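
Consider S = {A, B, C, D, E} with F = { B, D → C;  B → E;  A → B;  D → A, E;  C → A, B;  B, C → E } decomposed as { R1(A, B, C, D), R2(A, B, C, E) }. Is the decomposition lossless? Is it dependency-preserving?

lossless and dependency-preserving

Lossless test: (A, B, C)⁺ = {A, B, C, E}, which contains all of one fragment — lossless.
Dependency preservation: D → A, E is not contained in any single fragment, but the restricted closure of its left-hand side across the fragments still reaches the right-hand side; the remaining FDs each lie inside some fragment. All dependencies are preserved.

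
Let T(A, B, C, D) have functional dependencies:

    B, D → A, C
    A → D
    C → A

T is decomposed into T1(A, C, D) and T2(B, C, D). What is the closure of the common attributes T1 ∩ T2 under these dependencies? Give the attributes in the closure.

A, C, D

T1 ∩ T2 = {C, D}.
C → A applies, adding A
Closure: {A, C, D}.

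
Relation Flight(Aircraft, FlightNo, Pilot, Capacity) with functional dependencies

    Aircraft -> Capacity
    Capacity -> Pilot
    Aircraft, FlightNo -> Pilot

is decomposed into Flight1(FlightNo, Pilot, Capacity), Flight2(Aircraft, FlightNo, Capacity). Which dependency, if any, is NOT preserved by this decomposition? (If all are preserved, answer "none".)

none

Aircraft → Capacity lies within Flight2.
Capacity → Pilot lies within Flight1.
Aircraft, FlightNo → Pilot: restricted closure across fragments reaches Pilot.
Every dependency is enforceable on the fragments, so the decomposition is dependency-preserving.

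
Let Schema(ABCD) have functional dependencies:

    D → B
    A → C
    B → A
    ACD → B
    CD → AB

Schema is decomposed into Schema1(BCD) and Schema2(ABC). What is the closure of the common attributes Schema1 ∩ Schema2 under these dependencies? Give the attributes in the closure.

Schema1 ∩ Schema2 = {BC}.
B → A applies, adding A
Closure: {ABC}.

ABC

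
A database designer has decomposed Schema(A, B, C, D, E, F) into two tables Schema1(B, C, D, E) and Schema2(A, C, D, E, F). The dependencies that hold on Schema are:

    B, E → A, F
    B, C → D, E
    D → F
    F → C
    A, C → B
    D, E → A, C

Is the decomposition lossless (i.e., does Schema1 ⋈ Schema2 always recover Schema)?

Yes

Common attributes: Schema1 ∩ Schema2 = {C, D, E}.
Closure of {C, D, E}: D → F applies, adding F; D, E → A, C applies, adding A; A, C → B applies, adding B. So (C, D, E)⁺ = {A, B, C, D, E, F}.
This closure contains every attribute of Schema1, so Schema1 ∩ Schema2 → Schema1. The join is lossless.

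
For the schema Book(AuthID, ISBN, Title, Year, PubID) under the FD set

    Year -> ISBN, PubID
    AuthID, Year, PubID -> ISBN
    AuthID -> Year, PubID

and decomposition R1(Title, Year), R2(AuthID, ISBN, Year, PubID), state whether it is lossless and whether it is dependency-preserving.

Lossless test: (Year)⁺ = {ISBN, Year, PubID}, which is a superkey of neither fragment — lossy.
Dependency preservation: every FD's attributes lie within a single fragment, so each can be enforced locally — preserved.

lossy but dependency-preserving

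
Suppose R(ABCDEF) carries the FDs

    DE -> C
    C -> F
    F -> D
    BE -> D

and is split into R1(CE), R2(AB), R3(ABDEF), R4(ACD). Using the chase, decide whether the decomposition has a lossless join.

Chase test. Columns are ABCDEF; row i has aⱼ where attribute j ∈ Ri, else bᵢⱼ.
Initial tableau (one row per fragment):
  row 1: b11 b12 a3 b14 a5 b16
  row 2: a1 a2 b23 b24 b25 b26
  row 3: a1 a2 b33 a4 a5 a6
  row 4: a1 b42 a3 a4 b45 b46
Rows 1 and 4 agree on C; apply C→F and equate their F entries.
Rows 1 and 4 agree on F; apply F→D and equate their D entries.
Rows 1 and 3 agree on DE; apply DE→C and equate their C entries.
Rows 1 and 3 agree on C; apply C→F and equate their F entries.
Row 3 is now all distinguished symbols — the join is lossless.

Yes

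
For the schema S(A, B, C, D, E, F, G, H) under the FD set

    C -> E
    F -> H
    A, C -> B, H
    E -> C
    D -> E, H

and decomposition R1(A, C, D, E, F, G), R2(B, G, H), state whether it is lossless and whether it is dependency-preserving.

Lossless test: (G)⁺ = {G}, which is a superkey of neither fragment — lossy.
Dependency preservation: the restricted closure of {F} across the fragments never reaches {H}, so F → H cannot be enforced without a join — not preserved.

lossy and not dependency-preserving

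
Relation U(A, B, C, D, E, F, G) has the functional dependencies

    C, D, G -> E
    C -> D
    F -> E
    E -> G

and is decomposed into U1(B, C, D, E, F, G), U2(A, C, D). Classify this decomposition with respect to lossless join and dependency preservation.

lossy but dependency-preserving

Lossless test: (C, D)⁺ = {C, D}, which is a superkey of neither fragment — lossy.
Dependency preservation: every FD's attributes lie within a single fragment, so each can be enforced locally — preserved.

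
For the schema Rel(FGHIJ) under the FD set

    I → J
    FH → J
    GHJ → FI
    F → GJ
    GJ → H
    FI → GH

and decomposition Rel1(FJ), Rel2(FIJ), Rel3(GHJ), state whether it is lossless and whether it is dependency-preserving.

Lossless test (chase): Rows 1 and 2 agree on F; apply F→GJ and equate their GJ entries. Rows 1 and 2 agree on GJ; apply GJ→H and equate their H entries. Rows 1 and 2 agree on GHJ; apply GHJ→FI and equate their FI entries. No row becomes fully distinguished — the join is lossy.
Dependency preservation: the restricted closure of {GHJ} across the fragments never reaches {FI}, so GHJ → FI cannot be enforced without a join — not preserved.

lossy and not dependency-preserving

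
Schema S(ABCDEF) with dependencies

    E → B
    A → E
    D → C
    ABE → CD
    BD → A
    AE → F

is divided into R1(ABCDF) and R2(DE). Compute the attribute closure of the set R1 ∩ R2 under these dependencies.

CD

R1 ∩ R2 = {D}.
D → C applies, adding C
Closure: {CD}.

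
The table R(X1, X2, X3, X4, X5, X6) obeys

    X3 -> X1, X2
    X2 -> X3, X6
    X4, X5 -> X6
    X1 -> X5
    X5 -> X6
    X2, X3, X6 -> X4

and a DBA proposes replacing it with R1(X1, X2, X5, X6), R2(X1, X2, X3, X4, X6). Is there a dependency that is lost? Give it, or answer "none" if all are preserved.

X3 → X1, X2 lies within R2.
X2 → X3, X6 lies within R2.
X4, X5 → X6: restricted closure across fragments reaches X6.
X1 → X5 lies within R1.
X5 → X6 lies within R1.
X2, X3, X6 → X4 lies within R2.
Every dependency is enforceable on the fragments, so the decomposition is dependency-preserving.

none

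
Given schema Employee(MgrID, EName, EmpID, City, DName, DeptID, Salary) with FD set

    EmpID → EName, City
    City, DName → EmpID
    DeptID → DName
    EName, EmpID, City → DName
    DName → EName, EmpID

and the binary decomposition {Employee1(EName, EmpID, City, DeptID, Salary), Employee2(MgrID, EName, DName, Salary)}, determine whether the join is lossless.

No

Common attributes: Employee1 ∩ Employee2 = {EName, Salary}.
No dependency enlarges {EName, Salary}, so (EName, Salary)⁺ = {EName, Salary}.
The closure contains neither all of Employee1 = {EName, EmpID, City, DeptID, Salary} nor all of Employee2 = {MgrID, EName, DName, Salary}, so the common attributes are not a superkey of either fragment. The join is lossy.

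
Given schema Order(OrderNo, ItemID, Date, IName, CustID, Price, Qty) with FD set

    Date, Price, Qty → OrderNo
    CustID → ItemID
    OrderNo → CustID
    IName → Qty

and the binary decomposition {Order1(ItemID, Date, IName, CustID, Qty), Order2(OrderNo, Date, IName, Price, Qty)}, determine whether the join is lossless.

Common attributes: Order1 ∩ Order2 = {Date, IName, Qty}.
No dependency enlarges {Date, IName, Qty}, so (Date, IName, Qty)⁺ = {Date, IName, Qty}.
The closure contains neither all of Order1 = {ItemID, Date, IName, CustID, Qty} nor all of Order2 = {OrderNo, Date, IName, Price, Qty}, so the common attributes are not a superkey of either fragment. The join is lossy.

No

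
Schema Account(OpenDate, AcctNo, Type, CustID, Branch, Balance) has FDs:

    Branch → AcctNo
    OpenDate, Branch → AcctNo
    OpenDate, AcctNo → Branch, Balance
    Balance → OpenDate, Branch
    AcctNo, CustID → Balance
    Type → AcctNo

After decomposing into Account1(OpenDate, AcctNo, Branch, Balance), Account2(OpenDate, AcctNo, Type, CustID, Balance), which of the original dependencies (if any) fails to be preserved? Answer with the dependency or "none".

Branch → AcctNo lies within Account1.
OpenDate, Branch → AcctNo lies within Account1.
OpenDate, AcctNo → Branch, Balance lies within Account1.
Balance → OpenDate, Branch lies within Account1.
AcctNo, CustID → Balance lies within Account2.
Type → AcctNo lies within Account2.
Every dependency is enforceable on the fragments, so the decomposition is dependency-preserving.

none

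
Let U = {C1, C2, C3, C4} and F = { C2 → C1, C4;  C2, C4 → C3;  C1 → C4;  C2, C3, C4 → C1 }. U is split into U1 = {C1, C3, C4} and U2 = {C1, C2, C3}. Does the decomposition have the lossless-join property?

Common attributes: U1 ∩ U2 = {C1, C3}.
Closure of {C1, C3}: C1 → C4 applies, adding C4. So (C1, C3)⁺ = {C1, C3, C4}.
This closure contains every attribute of U1, so U1 ∩ U2 → U1. The join is lossless.

Yes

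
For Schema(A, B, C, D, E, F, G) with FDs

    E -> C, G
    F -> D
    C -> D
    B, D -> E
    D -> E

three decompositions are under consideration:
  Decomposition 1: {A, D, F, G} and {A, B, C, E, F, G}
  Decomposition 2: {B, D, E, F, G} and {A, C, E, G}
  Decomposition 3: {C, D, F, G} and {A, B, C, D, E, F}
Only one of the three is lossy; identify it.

Decomposition 2

Decomposition 1: common = {A, F, G}, closure = {A, C, D, E, F, G} → lossless.
Decomposition 2: common = {E, G}, closure = {C, D, E, G} → lossy.
Decomposition 3: common = {C, D, F}, closure = {C, D, E, F, G} → lossless.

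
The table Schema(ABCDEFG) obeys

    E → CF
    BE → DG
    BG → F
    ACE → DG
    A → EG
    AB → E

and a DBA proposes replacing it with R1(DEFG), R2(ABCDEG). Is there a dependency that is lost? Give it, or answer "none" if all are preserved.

BG → F

Check BG → F: no single fragment contains all of {BFG}, and the restricted closure of {BG} across the fragments never reaches {F}.
E → CF is preserved.
BE → DG is preserved.
ACE → DG is preserved.
A → EG is preserved.
AB → E is preserved.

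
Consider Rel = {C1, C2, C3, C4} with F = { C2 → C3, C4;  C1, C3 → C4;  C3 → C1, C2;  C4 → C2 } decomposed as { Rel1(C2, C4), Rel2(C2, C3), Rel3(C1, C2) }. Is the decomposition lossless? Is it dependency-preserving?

Lossless test (chase): Rows 1 and 2 agree on C2; apply C2→C3, C4 and equate their C3, C4 entries. Rows 1 and 3 agree on C2; apply C2→C3, C4 and equate their C3, C4 entries. Rows 1 and 2 agree on C3; apply C3→C1, C2 and equate their C1, C2 entries. Rows 1 and 3 agree on C3; apply C3→C1, C2 and equate their C1, C2 entries. Row 1 is now all distinguished symbols — the join is lossless.
Dependency preservation: C2 → C3, C4; C1, C3 → C4; C3 → C1, C2 are not contained in any single fragment, but the restricted closure of each left-hand side across the fragments still reaches the right-hand side; the remaining FDs each lie inside some fragment. All dependencies are preserved.

lossless and dependency-preserving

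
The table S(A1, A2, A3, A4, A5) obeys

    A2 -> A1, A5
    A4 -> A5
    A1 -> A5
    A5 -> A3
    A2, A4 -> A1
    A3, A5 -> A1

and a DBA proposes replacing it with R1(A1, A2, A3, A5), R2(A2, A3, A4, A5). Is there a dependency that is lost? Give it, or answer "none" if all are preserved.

none

A2 → A1, A5 lies within R1.
A4 → A5 lies within R2.
A1 → A5 lies within R1.
A5 → A3 lies within R1.
A2, A4 → A1: restricted closure across fragments reaches A1.
A3, A5 → A1 lies within R1.
Every dependency is enforceable on the fragments, so the decomposition is dependency-preserving.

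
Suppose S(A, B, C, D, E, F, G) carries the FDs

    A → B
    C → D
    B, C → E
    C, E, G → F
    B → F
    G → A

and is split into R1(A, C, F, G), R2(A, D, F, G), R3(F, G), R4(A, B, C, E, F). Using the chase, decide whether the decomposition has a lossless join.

Chase test. Columns are A, B, C, D, E, F, G; row i has aⱼ where attribute j ∈ Ri, else bᵢⱼ.
Initial tableau (one row per fragment):
  row 1: a1 b12 a3 b14 b15 a6 a7
  row 2: a1 b22 b23 a4 b25 a6 a7
  row 3: b31 b32 b33 b34 b35 a6 a7
  row 4: a1 a2 a3 b44 a5 a6 b47
Rows 1 and 2 agree on A; apply A→B and equate their B entries.
Rows 1 and 4 agree on A; apply A→B and equate their B entries.
Rows 1 and 4 agree on C; apply C→D and equate their D entries.
Rows 1 and 4 agree on B, C; apply B, C→E and equate their E entries.
Rows 1 and 3 agree on G; apply G→A and equate their A entries.
Rows 1 and 3 agree on A; apply A→B and equate their B entries.
No row becomes fully distinguished — the join is lossy.

No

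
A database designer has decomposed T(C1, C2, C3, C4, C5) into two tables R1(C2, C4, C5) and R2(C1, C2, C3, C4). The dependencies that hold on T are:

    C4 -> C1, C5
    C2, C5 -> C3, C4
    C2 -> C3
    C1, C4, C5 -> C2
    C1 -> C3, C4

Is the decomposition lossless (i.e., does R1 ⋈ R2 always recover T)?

Yes

Common attributes: R1 ∩ R2 = {C2, C4}.
Closure of {C2, C4}: C4 → C1, C5 applies, adding C1, C5; C2, C5 → C3, C4 applies, adding C3. So (C2, C4)⁺ = {C1, C2, C3, C4, C5}.
This closure contains every attribute of R1, so R1 ∩ R2 → R1. The join is lossless.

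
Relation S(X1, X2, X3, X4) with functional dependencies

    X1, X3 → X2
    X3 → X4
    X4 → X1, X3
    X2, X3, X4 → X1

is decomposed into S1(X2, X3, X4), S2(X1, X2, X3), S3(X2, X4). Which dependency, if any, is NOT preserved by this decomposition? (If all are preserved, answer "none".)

none

X1, X3 → X2 lies within S2.
X3 → X4 lies within S1.
X4 → X1, X3: restricted closure across fragments reaches X1, X3.
X2, X3, X4 → X1: restricted closure across fragments reaches X1.
Every dependency is enforceable on the fragments, so the decomposition is dependency-preserving.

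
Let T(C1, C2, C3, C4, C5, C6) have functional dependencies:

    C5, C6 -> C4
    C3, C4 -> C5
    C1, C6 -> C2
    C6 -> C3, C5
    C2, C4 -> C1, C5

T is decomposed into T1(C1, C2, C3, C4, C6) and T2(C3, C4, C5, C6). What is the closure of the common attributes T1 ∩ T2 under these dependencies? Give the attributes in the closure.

C3, C4, C5, C6

T1 ∩ T2 = {C3, C4, C6}.
C3, C4 → C5 applies, adding C5
Closure: {C3, C4, C5, C6}.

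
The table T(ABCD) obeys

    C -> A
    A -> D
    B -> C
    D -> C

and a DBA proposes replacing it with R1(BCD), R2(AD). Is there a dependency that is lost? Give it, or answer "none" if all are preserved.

none

C → A: restricted closure across fragments reaches A.
A → D lies within R2.
B → C lies within R1.
D → C lies within R1.
Every dependency is enforceable on the fragments, so the decomposition is dependency-preserving.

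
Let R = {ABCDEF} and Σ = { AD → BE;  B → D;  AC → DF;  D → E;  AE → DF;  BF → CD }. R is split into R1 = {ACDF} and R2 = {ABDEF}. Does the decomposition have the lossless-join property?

Yes

Common attributes: R1 ∩ R2 = {ADF}.
Closure of {ADF}: AD → BE applies, adding BE; BF → CD applies, adding C. So (ADF)⁺ = {ABCDEF}.
This closure contains every attribute of R1, so R1 ∩ R2 → R1. The join is lossless.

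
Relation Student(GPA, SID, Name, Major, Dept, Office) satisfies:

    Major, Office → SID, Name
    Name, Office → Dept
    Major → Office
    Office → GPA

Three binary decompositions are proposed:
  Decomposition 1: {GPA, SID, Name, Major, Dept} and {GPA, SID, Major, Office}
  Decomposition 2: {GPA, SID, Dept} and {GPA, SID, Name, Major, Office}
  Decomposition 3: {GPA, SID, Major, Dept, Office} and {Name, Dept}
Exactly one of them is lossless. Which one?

Decomposition 1: common = {GPA, SID, Major}, closure = {GPA, SID, Name, Major, Dept, Office} → lossless.
Decomposition 2: common = {GPA, SID}, closure = {GPA, SID} → lossy.
Decomposition 3: common = {Dept}, closure = {Dept} → lossy.

Decomposition 1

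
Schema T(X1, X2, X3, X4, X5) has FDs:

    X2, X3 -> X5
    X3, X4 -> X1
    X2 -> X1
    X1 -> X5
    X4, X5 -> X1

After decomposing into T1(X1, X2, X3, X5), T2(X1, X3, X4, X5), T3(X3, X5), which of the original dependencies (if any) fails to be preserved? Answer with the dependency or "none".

none

X2, X3 → X5 lies within T1.
X3, X4 → X1 lies within T2.
X2 → X1 lies within T1.
X1 → X5 lies within T1.
X4, X5 → X1 lies within T2.
Every dependency is enforceable on the fragments, so the decomposition is dependency-preserving.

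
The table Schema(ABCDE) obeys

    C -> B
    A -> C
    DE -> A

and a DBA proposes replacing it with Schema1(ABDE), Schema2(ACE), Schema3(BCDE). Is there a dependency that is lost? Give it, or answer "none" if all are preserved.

none

C → B lies within Schema3.
A → C lies within Schema2.
DE → A lies within Schema1.
Every dependency is enforceable on the fragments, so the decomposition is dependency-preserving.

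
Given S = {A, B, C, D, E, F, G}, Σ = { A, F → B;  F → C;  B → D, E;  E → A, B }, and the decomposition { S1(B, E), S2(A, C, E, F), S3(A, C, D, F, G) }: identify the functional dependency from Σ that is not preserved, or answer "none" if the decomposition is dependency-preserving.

B → D, E

Check B → D, E: no single fragment contains all of {B, D, E}, and the restricted closure of {B} across the fragments never reaches {D, E}.
A, F → B is preserved.
F → C is preserved.
E → A, B is preserved.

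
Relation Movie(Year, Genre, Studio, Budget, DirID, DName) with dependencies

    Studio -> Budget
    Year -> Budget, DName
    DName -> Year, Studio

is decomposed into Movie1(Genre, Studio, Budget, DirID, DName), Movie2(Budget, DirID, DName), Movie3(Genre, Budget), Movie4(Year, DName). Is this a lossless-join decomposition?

Yes

Chase test. Columns are Year, Genre, Studio, Budget, DirID, DName; row i has aⱼ where attribute j ∈ Moviei, else bᵢⱼ.
Initial tableau (one row per fragment):
  row 1: b11 a2 a3 a4 a5 a6
  row 2: b21 b22 b23 a4 a5 a6
  row 3: b31 a2 b33 a4 b35 b36
  row 4: a1 b42 b43 b44 b45 a6
Rows 1 and 2 agree on DName; apply DName→Year, Studio and equate their Year, Studio entries.
Rows 1 and 4 agree on DName; apply DName→Year, Studio and equate their Year, Studio entries.
Rows 1 and 4 agree on Studio; apply Studio→Budget and equate their Budget entries.
Row 1 is now all distinguished symbols — the join is lossless.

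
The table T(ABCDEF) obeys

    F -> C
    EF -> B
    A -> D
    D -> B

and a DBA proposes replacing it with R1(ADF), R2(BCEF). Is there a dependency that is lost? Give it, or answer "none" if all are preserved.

Check D → B: no single fragment contains all of {BD}, and the restricted closure of {D} across the fragments never reaches {B}.
F → C is preserved.
EF → B is preserved.
A → D is preserved.

D -> B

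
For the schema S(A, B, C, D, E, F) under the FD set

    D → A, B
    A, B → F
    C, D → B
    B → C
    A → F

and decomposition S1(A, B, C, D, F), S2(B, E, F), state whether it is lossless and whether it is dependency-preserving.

lossy but dependency-preserving

Lossless test: (B, F)⁺ = {B, C, F}, which is a superkey of neither fragment — lossy.
Dependency preservation: every FD's attributes lie within a single fragment, so each can be enforced locally — preserved.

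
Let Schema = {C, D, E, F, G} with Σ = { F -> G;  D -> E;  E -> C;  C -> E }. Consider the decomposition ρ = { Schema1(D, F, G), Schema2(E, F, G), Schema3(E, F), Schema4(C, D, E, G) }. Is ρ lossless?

Chase test. Columns are C, D, E, F, G; row i has aⱼ where attribute j ∈ Schemai, else bᵢⱼ.
Initial tableau (one row per fragment):
  row 1: b11 a2 b13 a4 a5
  row 2: b21 b22 a3 a4 a5
  row 3: b31 b32 a3 a4 b35
  row 4: a1 a2 a3 b44 a5
Rows 1 and 3 agree on F; apply F→G and equate their G entries.
Rows 1 and 4 agree on D; apply D→E and equate their E entries.
Rows 1 and 2 agree on E; apply E→C and equate their C entries.
Rows 1 and 3 agree on E; apply E→C and equate their C entries.
Rows 1 and 4 agree on E; apply E→C and equate their C entries.
Row 1 is now all distinguished symbols — the join is lossless.

Yes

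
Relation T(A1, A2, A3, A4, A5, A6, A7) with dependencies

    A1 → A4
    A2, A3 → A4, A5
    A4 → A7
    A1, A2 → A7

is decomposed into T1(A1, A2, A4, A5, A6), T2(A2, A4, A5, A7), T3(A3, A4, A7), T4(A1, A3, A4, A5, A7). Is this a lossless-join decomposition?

No

Chase test. Columns are A1, A2, A3, A4, A5, A6, A7; row i has aⱼ where attribute j ∈ Ti, else bᵢⱼ.
Initial tableau (one row per fragment):
  row 1: a1 a2 b13 a4 a5 a6 b17
  row 2: b21 a2 b23 a4 a5 b26 a7
  row 3: b31 b32 a3 a4 b35 b36 a7
  row 4: a1 b42 a3 a4 a5 b46 a7
Rows 1 and 2 agree on A4; apply A4→A7 and equate their A7 entries.
No row becomes fully distinguished — the join is lossy.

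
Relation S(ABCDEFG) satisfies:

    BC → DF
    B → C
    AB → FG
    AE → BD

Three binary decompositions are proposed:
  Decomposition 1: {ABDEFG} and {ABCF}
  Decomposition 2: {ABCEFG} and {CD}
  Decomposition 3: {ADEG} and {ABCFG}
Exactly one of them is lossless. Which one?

Decomposition 1: common = {ABF}, closure = {ABCDFG} → lossless.
Decomposition 2: common = {C}, closure = {C} → lossy.
Decomposition 3: common = {AG}, closure = {AG} → lossy.

Decomposition 1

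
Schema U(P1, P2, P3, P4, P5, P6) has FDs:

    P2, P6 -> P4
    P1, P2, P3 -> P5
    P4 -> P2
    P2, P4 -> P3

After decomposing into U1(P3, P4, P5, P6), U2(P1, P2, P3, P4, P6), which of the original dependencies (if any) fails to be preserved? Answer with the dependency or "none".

P1, P2, P3 -> P5

Check P1, P2, P3 → P5: no single fragment contains all of {P1, P2, P3, P5}, and the restricted closure of {P1, P2, P3} across the fragments never reaches {P5}.
P2, P6 → P4 is preserved.
P4 → P2 is preserved.
P2, P4 → P3 is preserved.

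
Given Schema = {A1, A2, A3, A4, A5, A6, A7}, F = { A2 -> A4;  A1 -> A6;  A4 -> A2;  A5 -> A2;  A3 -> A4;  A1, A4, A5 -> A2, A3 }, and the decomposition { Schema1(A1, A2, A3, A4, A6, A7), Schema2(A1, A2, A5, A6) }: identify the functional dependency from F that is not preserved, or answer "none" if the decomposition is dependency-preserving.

Check A1, A4, A5 → A2, A3: no single fragment contains all of {A1, A2, A3, A4, A5}, and the restricted closure of {A1, A4, A5} across the fragments never reaches {A2, A3}.
A2 → A4 is preserved.
A1 → A6 is preserved.
A4 → A2 is preserved.
A5 → A2 is preserved.
A3 → A4 is preserved.

A1, A4, A5 -> A2, A3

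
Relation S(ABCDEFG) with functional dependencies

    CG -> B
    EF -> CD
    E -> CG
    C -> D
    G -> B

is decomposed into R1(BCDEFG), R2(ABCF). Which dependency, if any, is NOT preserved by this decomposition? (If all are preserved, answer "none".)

CG → B lies within R1.
EF → CD lies within R1.
E → CG lies within R1.
C → D lies within R1.
G → B lies within R1.
Every dependency is enforceable on the fragments, so the decomposition is dependency-preserving.

none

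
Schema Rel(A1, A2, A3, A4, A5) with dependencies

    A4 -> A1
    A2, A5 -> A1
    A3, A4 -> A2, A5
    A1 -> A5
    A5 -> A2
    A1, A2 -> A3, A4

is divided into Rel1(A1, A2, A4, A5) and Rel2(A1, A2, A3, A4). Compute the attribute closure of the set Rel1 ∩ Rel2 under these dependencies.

A1, A2, A3, A4, A5

Rel1 ∩ Rel2 = {A1, A2, A4}.
A1 → A5 applies, adding A5
A1, A2 → A3, A4 applies, adding A3
Closure: {A1, A2, A3, A4, A5}.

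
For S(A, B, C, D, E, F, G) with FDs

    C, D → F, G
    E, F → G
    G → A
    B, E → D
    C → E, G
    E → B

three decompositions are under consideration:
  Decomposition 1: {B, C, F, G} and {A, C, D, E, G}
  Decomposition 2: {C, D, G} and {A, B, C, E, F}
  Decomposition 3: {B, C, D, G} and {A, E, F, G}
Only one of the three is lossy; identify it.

Decomposition 1: common = {C, G}, closure = {A, B, C, D, E, F, G} → lossless.
Decomposition 2: common = {C}, closure = {A, B, C, D, E, F, G} → lossless.
Decomposition 3: common = {G}, closure = {A, G} → lossy.

Decomposition 3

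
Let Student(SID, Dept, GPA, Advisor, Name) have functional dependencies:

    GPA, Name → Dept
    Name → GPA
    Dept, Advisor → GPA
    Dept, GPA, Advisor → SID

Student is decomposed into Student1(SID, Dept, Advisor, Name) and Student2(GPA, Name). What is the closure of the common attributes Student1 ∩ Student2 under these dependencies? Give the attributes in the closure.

Dept, GPA, Name

Student1 ∩ Student2 = {Name}.
Name → GPA applies, adding GPA
GPA, Name → Dept applies, adding Dept
Closure: {Dept, GPA, Name}.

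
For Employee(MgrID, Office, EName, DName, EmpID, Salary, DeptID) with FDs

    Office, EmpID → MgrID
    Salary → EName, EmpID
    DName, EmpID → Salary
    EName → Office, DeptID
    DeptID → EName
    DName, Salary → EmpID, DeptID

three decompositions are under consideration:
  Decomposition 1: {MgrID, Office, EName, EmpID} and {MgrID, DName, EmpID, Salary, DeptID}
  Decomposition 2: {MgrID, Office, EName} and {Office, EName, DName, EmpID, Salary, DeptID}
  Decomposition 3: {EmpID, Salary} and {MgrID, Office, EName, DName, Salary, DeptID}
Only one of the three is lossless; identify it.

Decomposition 3

Decomposition 1: common = {MgrID, EmpID}, closure = {MgrID, EmpID} → lossy.
Decomposition 2: common = {Office, EName}, closure = {Office, EName, DeptID} → lossy.
Decomposition 3: common = {Salary}, closure = {MgrID, Office, EName, EmpID, Salary, DeptID} → lossless.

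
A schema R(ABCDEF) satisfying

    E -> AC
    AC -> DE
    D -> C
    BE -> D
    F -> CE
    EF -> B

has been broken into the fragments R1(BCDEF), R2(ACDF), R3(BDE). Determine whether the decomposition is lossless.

Chase test. Columns are ABCDEF; row i has aⱼ where attribute j ∈ Ri, else bᵢⱼ.
Initial tableau (one row per fragment):
  row 1: b11 a2 a3 a4 a5 a6
  row 2: a1 b22 a3 a4 b25 a6
  row 3: b31 a2 b33 a4 a5 b36
Rows 1 and 3 agree on E; apply E→AC and equate their AC entries.
Rows 1 and 2 agree on F; apply F→CE and equate their CE entries.
Rows 1 and 2 agree on EF; apply EF→B and equate their B entries.
Rows 1 and 2 agree on E; apply E→AC and equate their AC entries.
Row 1 is now all distinguished symbols — the join is lossless.

Yes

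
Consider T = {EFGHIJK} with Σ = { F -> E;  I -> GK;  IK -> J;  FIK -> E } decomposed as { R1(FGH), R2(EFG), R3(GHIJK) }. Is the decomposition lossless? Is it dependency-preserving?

lossy but dependency-preserving

Lossless test (chase): Rows 1 and 2 agree on F; apply F→E and equate their E entries. No row becomes fully distinguished — the join is lossy.
Dependency preservation: FIK → E is not contained in any single fragment, but the restricted closure of its left-hand side across the fragments still reaches the right-hand side; the remaining FDs each lie inside some fragment. All dependencies are preserved.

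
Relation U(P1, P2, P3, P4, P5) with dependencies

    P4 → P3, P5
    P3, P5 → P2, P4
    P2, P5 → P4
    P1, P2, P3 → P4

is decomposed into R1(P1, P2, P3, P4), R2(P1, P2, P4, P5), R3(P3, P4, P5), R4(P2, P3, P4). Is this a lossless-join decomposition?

Chase test. Columns are P1, P2, P3, P4, P5; row i has aⱼ where attribute j ∈ Ri, else bᵢⱼ.
Initial tableau (one row per fragment):
  row 1: a1 a2 a3 a4 b15
  row 2: a1 a2 b23 a4 a5
  row 3: b31 b32 a3 a4 a5
  row 4: b41 a2 a3 a4 b45
Rows 1 and 2 agree on P4; apply P4→P3, P5 and equate their P3, P5 entries.
Rows 1 and 4 agree on P4; apply P4→P3, P5 and equate their P3, P5 entries.
Rows 1 and 3 agree on P3, P5; apply P3, P5→P2, P4 and equate their P2, P4 entries.
Row 1 is now all distinguished symbols — the join is lossless.

Yes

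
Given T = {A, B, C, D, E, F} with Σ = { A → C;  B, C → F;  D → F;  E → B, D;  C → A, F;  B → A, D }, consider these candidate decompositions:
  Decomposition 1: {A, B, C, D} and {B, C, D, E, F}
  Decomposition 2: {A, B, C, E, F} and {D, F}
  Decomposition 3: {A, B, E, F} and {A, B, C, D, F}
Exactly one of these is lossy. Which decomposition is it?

Decomposition 2

Decomposition 1: common = {B, C, D}, closure = {A, B, C, D, F} → lossless.
Decomposition 2: common = {F}, closure = {F} → lossy.
Decomposition 3: common = {A, B, F}, closure = {A, B, C, D, F} → lossless.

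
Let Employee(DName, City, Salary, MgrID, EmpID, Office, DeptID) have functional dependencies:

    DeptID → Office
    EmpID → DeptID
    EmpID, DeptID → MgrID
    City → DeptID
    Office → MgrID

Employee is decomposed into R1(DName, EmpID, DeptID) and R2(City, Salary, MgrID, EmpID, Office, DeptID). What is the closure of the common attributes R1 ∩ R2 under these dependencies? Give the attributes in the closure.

MgrID, EmpID, Office, DeptID

R1 ∩ R2 = {EmpID, DeptID}.
DeptID → Office applies, adding Office
EmpID, DeptID → MgrID applies, adding MgrID
Closure: {MgrID, EmpID, Office, DeptID}.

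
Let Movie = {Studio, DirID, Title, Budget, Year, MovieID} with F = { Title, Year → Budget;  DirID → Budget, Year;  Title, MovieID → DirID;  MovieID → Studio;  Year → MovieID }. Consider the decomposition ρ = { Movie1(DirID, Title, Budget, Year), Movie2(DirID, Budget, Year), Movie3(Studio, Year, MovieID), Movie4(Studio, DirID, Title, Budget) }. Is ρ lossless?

Yes

Chase test. Columns are Studio, DirID, Title, Budget, Year, MovieID; row i has aⱼ where attribute j ∈ Moviei, else bᵢⱼ.
Initial tableau (one row per fragment):
  row 1: b11 a2 a3 a4 a5 b16
  row 2: b21 a2 b23 a4 a5 b26
  row 3: a1 b32 b33 b34 a5 a6
  row 4: a1 a2 a3 a4 b45 b46
Rows 1 and 4 agree on DirID; apply DirID→Budget, Year and equate their Budget, Year entries.
Rows 1 and 2 agree on Year; apply Year→MovieID and equate their MovieID entries.
Rows 1 and 3 agree on Year; apply Year→MovieID and equate their MovieID entries.
Rows 1 and 4 agree on Year; apply Year→MovieID and equate their MovieID entries.
Rows 1 and 2 agree on MovieID; apply MovieID→Studio and equate their Studio entries.
Rows 1 and 3 agree on MovieID; apply MovieID→Studio and equate their Studio entries.
Row 1 is now all distinguished symbols — the join is lossless.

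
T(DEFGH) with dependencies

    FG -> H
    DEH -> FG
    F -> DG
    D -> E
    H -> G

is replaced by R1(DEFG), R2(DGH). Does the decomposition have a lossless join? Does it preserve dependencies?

Lossless test: (DG)⁺ = {DEG}, which is a superkey of neither fragment — lossy.
Dependency preservation: the restricted closure of {FG} across the fragments never reaches {H}, so FG → H cannot be enforced without a join — not preserved.

lossy and not dependency-preserving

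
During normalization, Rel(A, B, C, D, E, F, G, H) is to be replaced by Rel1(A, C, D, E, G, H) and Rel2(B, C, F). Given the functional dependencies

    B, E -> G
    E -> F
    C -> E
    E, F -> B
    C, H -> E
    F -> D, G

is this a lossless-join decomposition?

Common attributes: Rel1 ∩ Rel2 = {C}.
Closure of {C}: C → E applies, adding E; E → F applies, adding F; E, F → B applies, adding B; F → D, G applies, adding D, G. So (C)⁺ = {B, C, D, E, F, G}.
This closure contains every attribute of Rel2, so Rel1 ∩ Rel2 → Rel2. The join is lossless.

Yes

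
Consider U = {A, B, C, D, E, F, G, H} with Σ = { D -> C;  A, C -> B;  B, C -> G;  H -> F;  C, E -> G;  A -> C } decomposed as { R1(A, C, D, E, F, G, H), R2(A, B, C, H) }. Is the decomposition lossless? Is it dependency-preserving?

Lossless test: (A, C, H)⁺ = {A, B, C, F, G, H}, which contains all of one fragment — lossless.
Dependency preservation: the restricted closure of {B, C} across the fragments never reaches {G}, so B, C → G cannot be enforced without a join — not preserved.

lossless but not dependency-preserving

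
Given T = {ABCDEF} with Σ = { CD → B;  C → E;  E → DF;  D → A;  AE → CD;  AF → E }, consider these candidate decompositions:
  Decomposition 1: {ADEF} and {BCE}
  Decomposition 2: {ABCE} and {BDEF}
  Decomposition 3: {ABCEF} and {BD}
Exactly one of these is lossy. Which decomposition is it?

Decomposition 3

Decomposition 1: common = {E}, closure = {ABCDEF} → lossless.
Decomposition 2: common = {BE}, closure = {ABCDEF} → lossless.
Decomposition 3: common = {B}, closure = {B} → lossy.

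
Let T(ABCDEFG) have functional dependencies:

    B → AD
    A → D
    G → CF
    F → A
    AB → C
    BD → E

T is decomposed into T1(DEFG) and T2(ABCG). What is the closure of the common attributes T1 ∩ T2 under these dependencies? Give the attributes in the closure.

ACDFG

T1 ∩ T2 = {G}.
G → CF applies, adding CF
F → A applies, adding A
A → D applies, adding D
Closure: {ACDFG}.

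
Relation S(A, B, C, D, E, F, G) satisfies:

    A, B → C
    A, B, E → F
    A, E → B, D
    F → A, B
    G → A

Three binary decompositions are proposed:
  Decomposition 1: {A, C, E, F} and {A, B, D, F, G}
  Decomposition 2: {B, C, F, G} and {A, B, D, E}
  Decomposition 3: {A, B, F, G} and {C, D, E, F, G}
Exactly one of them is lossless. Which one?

Decomposition 3

Decomposition 1: common = {A, F}, closure = {A, B, C, F} → lossy.
Decomposition 2: common = {B}, closure = {B} → lossy.
Decomposition 3: common = {F, G}, closure = {A, B, C, F, G} → lossless.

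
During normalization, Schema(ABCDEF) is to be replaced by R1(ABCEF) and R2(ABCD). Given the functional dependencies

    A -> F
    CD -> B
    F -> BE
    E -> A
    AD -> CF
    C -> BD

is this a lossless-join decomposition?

Yes

Common attributes: R1 ∩ R2 = {ABC}.
Closure of {ABC}: A → F applies, adding F; F → BE applies, adding E; C → BD applies, adding D. So (ABC)⁺ = {ABCDEF}.
This closure contains every attribute of R1, so R1 ∩ R2 → R1. The join is lossless.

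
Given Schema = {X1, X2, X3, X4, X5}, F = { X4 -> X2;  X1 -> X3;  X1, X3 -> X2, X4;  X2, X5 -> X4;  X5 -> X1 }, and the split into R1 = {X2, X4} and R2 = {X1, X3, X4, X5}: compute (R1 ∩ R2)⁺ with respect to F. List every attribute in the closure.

R1 ∩ R2 = {X4}.
X4 → X2 applies, adding X2
Closure: {X2, X4}.

X2, X4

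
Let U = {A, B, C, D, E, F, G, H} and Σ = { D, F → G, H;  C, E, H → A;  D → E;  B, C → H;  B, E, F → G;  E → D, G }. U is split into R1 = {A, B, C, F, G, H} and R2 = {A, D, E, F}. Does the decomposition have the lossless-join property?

Common attributes: R1 ∩ R2 = {A, F}.
No dependency enlarges {A, F}, so (A, F)⁺ = {A, F}.
The closure contains neither all of R1 = {A, B, C, F, G, H} nor all of R2 = {A, D, E, F}, so the common attributes are not a superkey of either fragment. The join is lossy.

No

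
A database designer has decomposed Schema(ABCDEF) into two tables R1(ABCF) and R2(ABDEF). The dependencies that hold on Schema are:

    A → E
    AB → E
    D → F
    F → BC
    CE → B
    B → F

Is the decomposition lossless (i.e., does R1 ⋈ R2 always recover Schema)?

Yes

Common attributes: R1 ∩ R2 = {ABF}.
Closure of {ABF}: A → E applies, adding E; F → BC applies, adding C. So (ABF)⁺ = {ABCEF}.
This closure contains every attribute of R1, so R1 ∩ R2 → R1. The join is lossless.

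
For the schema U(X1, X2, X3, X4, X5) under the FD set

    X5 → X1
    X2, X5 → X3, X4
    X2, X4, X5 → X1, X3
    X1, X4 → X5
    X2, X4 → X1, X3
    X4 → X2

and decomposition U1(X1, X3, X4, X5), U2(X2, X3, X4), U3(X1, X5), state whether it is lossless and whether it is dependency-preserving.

Lossless test (chase): Rows 1 and 2 agree on X4; apply X4→X2 and equate their X2 entries. Rows 1 and 2 agree on X2, X4; apply X2, X4→X1, X3 and equate their X1, X3 entries. Rows 1 and 2 agree on X1, X4; apply X1, X4→X5 and equate their X5 entries. Row 1 is now all distinguished symbols — the join is lossless.
Dependency preservation: the restricted closure of {X2, X5} across the fragments never reaches {X3, X4}, so X2, X5 → X3, X4 cannot be enforced without a join — not preserved.

lossless but not dependency-preserving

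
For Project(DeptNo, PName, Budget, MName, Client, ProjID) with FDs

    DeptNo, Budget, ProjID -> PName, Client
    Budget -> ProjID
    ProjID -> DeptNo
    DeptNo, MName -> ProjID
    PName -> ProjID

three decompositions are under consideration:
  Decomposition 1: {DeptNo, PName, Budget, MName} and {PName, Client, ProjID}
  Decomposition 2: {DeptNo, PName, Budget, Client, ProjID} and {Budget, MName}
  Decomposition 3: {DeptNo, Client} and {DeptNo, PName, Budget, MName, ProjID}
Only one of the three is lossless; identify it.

Decomposition 1: common = {PName}, closure = {DeptNo, PName, ProjID} → lossy.
Decomposition 2: common = {Budget}, closure = {DeptNo, PName, Budget, Client, ProjID} → lossless.
Decomposition 3: common = {DeptNo}, closure = {DeptNo} → lossy.

Decomposition 2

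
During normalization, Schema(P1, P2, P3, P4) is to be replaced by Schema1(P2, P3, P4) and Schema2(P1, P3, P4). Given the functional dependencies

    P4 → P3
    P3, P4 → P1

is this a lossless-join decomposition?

Common attributes: Schema1 ∩ Schema2 = {P3, P4}.
Closure of {P3, P4}: P3, P4 → P1 applies, adding P1. So (P3, P4)⁺ = {P1, P3, P4}.
This closure contains every attribute of Schema2, so Schema1 ∩ Schema2 → Schema2. The join is lossless.

Yes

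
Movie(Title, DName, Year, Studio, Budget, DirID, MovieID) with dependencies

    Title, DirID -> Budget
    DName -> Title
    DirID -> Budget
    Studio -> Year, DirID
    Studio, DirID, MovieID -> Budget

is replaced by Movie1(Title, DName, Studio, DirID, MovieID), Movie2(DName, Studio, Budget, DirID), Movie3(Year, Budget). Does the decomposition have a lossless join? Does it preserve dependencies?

Lossless test (chase): Rows 1 and 2 agree on DName; apply DName→Title and equate their Title entries. Rows 1 and 2 agree on DirID; apply DirID→Budget and equate their Budget entries. Rows 1 and 2 agree on Studio; apply Studio→Year, DirID and equate their Year, DirID entries. No row becomes fully distinguished — the join is lossy.
Dependency preservation: the restricted closure of {Studio} across the fragments never reaches {Year, DirID}, so Studio → Year, DirID cannot be enforced without a join — not preserved.

lossy and not dependency-preserving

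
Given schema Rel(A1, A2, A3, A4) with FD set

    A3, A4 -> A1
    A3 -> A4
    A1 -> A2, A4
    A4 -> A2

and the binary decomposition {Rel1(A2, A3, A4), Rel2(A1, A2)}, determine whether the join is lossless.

No

Common attributes: Rel1 ∩ Rel2 = {A2}.
No dependency enlarges {A2}, so (A2)⁺ = {A2}.
The closure contains neither all of Rel1 = {A2, A3, A4} nor all of Rel2 = {A1, A2}, so the common attributes are not a superkey of either fragment. The join is lossy.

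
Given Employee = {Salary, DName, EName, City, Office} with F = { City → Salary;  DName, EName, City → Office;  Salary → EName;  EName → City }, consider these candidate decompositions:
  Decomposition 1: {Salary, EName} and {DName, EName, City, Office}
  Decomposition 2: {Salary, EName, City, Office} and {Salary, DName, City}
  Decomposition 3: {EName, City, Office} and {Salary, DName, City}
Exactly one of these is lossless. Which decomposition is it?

Decomposition 1

Decomposition 1: common = {EName}, closure = {Salary, EName, City} → lossless.
Decomposition 2: common = {Salary, City}, closure = {Salary, EName, City} → lossy.
Decomposition 3: common = {City}, closure = {Salary, EName, City} → lossy.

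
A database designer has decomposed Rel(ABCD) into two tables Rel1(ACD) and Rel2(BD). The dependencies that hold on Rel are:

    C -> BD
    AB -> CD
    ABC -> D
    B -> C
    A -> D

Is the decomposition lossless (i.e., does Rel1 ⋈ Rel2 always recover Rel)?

No

Common attributes: Rel1 ∩ Rel2 = {D}.
No dependency enlarges {D}, so (D)⁺ = {D}.
The closure contains neither all of Rel1 = {ACD} nor all of Rel2 = {BD}, so the common attributes are not a superkey of either fragment. The join is lossy.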